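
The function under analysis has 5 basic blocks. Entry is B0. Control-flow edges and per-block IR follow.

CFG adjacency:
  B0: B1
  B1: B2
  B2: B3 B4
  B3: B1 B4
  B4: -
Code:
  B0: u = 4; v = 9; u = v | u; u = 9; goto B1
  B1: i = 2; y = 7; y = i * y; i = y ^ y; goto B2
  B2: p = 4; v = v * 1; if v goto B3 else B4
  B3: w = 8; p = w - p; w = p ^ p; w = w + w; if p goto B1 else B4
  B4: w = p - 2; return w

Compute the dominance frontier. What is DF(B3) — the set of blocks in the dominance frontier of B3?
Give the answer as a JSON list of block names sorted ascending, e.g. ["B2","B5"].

idom tree: B1←B0 B2←B1 B3←B2 B4←B2
Dom∩ at merges:
  B1: preds {B0,B3}: {B0} ∩ {B0,B1,B2,B3} = {B0}; idom=B0
  B4: preds {B2,B3}: {B0,B1,B2} ∩ {B0,B1,B2,B3} = {B0,B1,B2}; idom=B2

DF walk-up:
  join B1 pred B0: · stop@B0
  join B1 pred B3: B3→B2→B1 stop@B0
  join B4 pred B2: · stop@B2
  join B4 pred B3: B3 stop@B2
  B0 → ∅
  B1 → {B1}
  B2 → {B1}
  B3 → {B1,B4}
  B4 → ∅

DF(B3) = ["B1", "B4"]

Answer: ["B1", "B4"]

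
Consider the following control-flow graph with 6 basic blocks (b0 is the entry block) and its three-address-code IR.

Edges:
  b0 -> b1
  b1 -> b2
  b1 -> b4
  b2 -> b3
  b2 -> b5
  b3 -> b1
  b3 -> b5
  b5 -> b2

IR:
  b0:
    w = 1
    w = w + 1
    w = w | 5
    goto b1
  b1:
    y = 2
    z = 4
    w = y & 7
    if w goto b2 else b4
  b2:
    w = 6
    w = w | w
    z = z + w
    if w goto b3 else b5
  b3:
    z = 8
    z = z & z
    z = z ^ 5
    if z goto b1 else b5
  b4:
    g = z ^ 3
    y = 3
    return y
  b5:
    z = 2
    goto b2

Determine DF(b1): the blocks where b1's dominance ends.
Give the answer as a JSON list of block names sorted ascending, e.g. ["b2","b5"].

Answer: ["b1"]

Derivation:
idom tree: b1←b0 b2←b1 b3←b2 b4←b1 b5←b2
Dom∩ at merges:
  b1: preds {b0,b3}: {b0} ∩ {b0,b1,b2,b3} = {b0}; idom=b0
  b2: preds {b1,b5}: {b0,b1} ∩ {b0,b1,b2,b5} = {b0,b1}; idom=b1
  b5: preds {b2,b3}: {b0,b1,b2} ∩ {b0,b1,b2,b3} = {b0,b1,b2}; idom=b2

DF walk-up:
  join b1 pred b0: · stop@b0
  join b1 pred b3: b3→b2→b1 stop@b0
  join b2 pred b1: · stop@b1
  join b2 pred b5: b5→b2 stop@b1
  join b5 pred b2: · stop@b2
  join b5 pred b3: b3 stop@b2
  DF(b0)=∅
  DF(b1)={b1}
  DF(b2)={b1,b2}
  DF(b3)={b1,b5}
  DF(b4)=∅
  DF(b5)={b2}

DF(b1) = ["b1"]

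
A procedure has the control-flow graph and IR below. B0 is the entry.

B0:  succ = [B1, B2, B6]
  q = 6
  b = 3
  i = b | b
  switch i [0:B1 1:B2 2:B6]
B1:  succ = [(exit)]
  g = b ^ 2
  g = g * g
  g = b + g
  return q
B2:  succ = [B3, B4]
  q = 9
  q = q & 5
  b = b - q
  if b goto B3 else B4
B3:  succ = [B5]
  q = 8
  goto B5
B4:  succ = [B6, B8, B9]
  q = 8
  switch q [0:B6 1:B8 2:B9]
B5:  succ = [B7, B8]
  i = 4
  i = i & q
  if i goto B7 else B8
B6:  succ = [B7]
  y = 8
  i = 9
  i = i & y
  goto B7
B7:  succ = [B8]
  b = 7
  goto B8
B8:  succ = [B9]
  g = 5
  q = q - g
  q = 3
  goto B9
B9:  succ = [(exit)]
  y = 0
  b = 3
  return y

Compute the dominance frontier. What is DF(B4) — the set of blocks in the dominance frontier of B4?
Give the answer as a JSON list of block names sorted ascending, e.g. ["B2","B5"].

Answer: ["B6", "B8", "B9"]

Derivation:
idom tree: B1←B0 B2←B0 B3←B2 B4←B2 B5←B3 B6←B0 B7←B0 B8←B0 B9←B0
Join-block Dom:
  B6: preds {B0,B4}: {B0} ∩ {B0,B2,B4} = {B0}; idom=B0
  B7: preds {B5,B6}: {B0,B2,B3,B5} ∩ {B0,B6} = {B0}; idom=B0
  B8: preds {B4,B5,B7}: {B0,B2,B4} ∩ {B0,B2,B3,B5} ∩ {B0,B7} = {B0}; idom=B0
  B9: preds {B4,B8}: {B0,B2,B4} ∩ {B0,B8} = {B0}; idom=B0

DF walk-up:
  B6←B0: walk · to B0
  B6←B4: walk B4→B2 to B0
  B7←B5: walk B5→B3→B2 to B0
  B7←B6: walk B6 to B0
  B8←B4: walk B4→B2 to B0
  B8←B5: walk B5→B3→B2 to B0
  B8←B7: walk B7 to B0
  B9←B4: walk B4→B2 to B0
  B9←B8: walk B8 to B0
  B0: DF=∅
  B1: DF=∅
  B2: DF={B6,B7,B8,B9}
  B3: DF={B7,B8}
  B4: DF={B6,B8,B9}
  B5: DF={B7,B8}
  B6: DF={B7}
  B7: DF={B8}
  B8: DF={B9}
  B9: DF=∅

DF(B4) = ["B6", "B8", "B9"]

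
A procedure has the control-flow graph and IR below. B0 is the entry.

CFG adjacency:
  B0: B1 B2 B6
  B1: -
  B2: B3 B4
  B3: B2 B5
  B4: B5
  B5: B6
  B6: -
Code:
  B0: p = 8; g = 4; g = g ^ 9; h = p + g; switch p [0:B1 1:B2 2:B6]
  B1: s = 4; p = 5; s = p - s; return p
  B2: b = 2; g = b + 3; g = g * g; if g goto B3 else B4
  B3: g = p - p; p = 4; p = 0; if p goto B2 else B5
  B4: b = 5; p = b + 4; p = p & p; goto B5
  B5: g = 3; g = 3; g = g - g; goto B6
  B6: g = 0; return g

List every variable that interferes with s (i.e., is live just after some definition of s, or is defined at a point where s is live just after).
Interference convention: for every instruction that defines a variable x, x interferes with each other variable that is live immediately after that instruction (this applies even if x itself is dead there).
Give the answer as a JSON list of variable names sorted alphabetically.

Answer: ["p"]

Derivation:
Per-block:
  B0 def {g,h,p} use ∅
  B1 def {p,s} use ∅
  B2 def {b,g} use ∅
  B3 def {g,p} use {p}
  B4 def {b,p} use ∅
  B5 def {g} use ∅
  B6 def {g} use ∅

Liveness:
  live B0: ∅→{p}
  live B1: ∅→∅
  live B2: {p}→{p}
  live B3: {p}→{p}
  live B4: ∅→∅
  live B5: ∅→∅
  live B6: ∅→∅

Conflict graph:
  b: {p}
  g: {p}
  h: {p}
  p: {b,g,h,s}
  s: {p}

N(s) = ["p"]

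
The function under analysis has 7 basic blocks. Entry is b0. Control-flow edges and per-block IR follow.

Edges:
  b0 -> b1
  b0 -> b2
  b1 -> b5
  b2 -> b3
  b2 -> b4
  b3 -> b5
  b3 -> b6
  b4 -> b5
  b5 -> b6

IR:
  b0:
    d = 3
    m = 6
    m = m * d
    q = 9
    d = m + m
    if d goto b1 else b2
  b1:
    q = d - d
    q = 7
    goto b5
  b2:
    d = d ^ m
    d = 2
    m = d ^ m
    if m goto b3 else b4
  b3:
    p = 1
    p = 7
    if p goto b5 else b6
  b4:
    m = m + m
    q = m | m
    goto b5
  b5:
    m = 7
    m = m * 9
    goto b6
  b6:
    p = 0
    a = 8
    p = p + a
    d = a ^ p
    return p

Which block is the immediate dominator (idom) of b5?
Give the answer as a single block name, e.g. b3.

idom tree: b1←b0 b2←b0 b3←b2 b4←b2 b5←b0 b6←b0
Dom∩ at merges:
  b5: preds {b1,b3,b4}: {b0,b1} ∩ {b0,b2,b3} ∩ {b0,b2,b4} = {b0}; idom=b0
  b6: preds {b3,b5}: {b0,b2,b3} ∩ {b0,b5} = {b0}; idom=b0

idom(b5) = b0

Answer: b0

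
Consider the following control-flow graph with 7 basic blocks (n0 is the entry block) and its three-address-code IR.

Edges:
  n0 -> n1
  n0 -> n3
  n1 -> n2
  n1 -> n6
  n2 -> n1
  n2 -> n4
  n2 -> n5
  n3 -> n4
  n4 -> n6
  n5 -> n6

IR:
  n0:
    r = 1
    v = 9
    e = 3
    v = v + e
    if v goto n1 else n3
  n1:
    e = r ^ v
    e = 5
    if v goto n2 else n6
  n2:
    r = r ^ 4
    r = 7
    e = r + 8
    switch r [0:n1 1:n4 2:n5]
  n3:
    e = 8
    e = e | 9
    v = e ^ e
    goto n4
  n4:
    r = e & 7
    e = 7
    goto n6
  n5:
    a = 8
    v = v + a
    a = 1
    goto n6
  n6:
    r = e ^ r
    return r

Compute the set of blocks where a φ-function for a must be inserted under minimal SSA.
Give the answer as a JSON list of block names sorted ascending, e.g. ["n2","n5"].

idom tree: n1←n0 n2←n1 n3←n0 n4←n0 n5←n2 n6←n0
Dom∩ at merges:
  n1: preds {n0,n2}: {n0} ∩ {n0,n1,n2} = {n0}; idom=n0
  n4: preds {n2,n3}: {n0,n1,n2} ∩ {n0,n3} = {n0}; idom=n0
  n6: preds {n1,n4,n5}: {n0,n1} ∩ {n0,n4} ∩ {n0,n1,n2,n5} = {n0}; idom=n0

DF walk-up:
  n1←n0: walk · to n0
  n1←n2: walk n2→n1 to n0
  n4←n2: walk n2→n1 to n0
  n4←n3: walk n3 to n0
  n6←n1: walk n1 to n0
  n6←n4: walk n4 to n0
  n6←n5: walk n5→n2→n1 to n0
  n0 → ∅
  n1 → {n1,n4,n6}
  n2 → {n1,n4,n6}
  n3 → {n4}
  n4 → {n6}
  n5 → {n6}
  n6 → ∅

φ for a: defs {n5}
  DF⁺ = {n6}

Answer: ["n6"]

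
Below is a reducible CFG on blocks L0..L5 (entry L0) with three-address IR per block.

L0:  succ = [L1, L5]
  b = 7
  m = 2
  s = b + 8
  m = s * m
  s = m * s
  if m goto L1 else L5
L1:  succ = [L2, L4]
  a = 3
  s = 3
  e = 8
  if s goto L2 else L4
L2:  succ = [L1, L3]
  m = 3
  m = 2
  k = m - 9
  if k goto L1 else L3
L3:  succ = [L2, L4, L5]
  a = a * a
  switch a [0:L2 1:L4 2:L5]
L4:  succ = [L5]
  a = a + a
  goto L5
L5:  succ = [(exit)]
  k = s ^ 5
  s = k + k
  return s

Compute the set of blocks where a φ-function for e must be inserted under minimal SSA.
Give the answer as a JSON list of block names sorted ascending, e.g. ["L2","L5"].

idom tree: L1←L0 L2←L1 L3←L2 L4←L1 L5←L0
Dom∩ at merges:
  L1: preds {L0,L2}: {L0} ∩ {L0,L1,L2} = {L0}; idom=L0
  L2: preds {L1,L3}: {L0,L1} ∩ {L0,L1,L2,L3} = {L0,L1}; idom=L1
  L4: preds {L1,L3}: {L0,L1} ∩ {L0,L1,L2,L3} = {L0,L1}; idom=L1
  L5: preds {L0,L3,L4}: {L0} ∩ {L0,L1,L2,L3} ∩ {L0,L1,L4} = {L0}; idom=L0

Frontier:
  L1←L0: walk · to L0
  L1←L2: walk L2→L1 to L0
  L2←L1: walk · to L1
  L2←L3: walk L3→L2 to L1
  L4←L1: walk · to L1
  L4←L3: walk L3→L2 to L1
  L5←L0: walk · to L0
  L5←L3: walk L3→L2→L1 to L0
  L5←L4: walk L4→L1 to L0
  L0: DF=∅
  L1: DF={L1,L5}
  L2: DF={L1,L2,L4,L5}
  L3: DF={L2,L4,L5}
  L4: DF={L5}
  L5: DF=∅

φ for e: defs {L1}
  DF⁺ = {L1,L5}

Answer: ["L1", "L5"]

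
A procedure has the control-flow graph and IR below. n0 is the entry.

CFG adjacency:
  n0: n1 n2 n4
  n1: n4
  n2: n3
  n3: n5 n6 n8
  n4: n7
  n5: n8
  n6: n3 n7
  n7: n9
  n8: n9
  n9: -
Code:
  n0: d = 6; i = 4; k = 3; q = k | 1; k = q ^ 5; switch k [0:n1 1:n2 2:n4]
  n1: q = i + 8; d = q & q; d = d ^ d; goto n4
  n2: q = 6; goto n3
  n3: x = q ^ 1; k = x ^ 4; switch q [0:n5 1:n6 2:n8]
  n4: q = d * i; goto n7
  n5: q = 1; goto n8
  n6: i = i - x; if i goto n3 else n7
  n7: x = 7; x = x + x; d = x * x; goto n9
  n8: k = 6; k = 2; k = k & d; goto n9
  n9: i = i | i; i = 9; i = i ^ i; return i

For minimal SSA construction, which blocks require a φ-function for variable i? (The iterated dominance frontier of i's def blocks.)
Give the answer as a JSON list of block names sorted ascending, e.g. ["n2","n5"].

idom tree: n1←n0 n2←n0 n3←n2 n4←n0 n5←n3 n6←n3 n7←n0 n8←n3 n9←n0
Dom∩ at merges:
  n3: preds {n2,n6}: {n0,n2} ∩ {n0,n2,n3,n6} = {n0,n2}; idom=n2
  n4: preds {n0,n1}: {n0} ∩ {n0,n1} = {n0}; idom=n0
  n7: preds {n4,n6}: {n0,n4} ∩ {n0,n2,n3,n6} = {n0}; idom=n0
  n8: preds {n3,n5}: {n0,n2,n3} ∩ {n0,n2,n3,n5} = {n0,n2,n3}; idom=n3
  n9: preds {n7,n8}: {n0,n7} ∩ {n0,n2,n3,n8} = {n0}; idom=n0

DF walk-up:
  n3←n2: walk · to n2
  n3←n6: walk n6→n3 to n2
  n4←n0: walk · to n0
  n4←n1: walk n1 to n0
  n7←n4: walk n4 to n0
  n7←n6: walk n6→n3→n2 to n0
  n8←n3: walk · to n3
  n8←n5: walk n5 to n3
  n9←n7: walk n7 to n0
  n9←n8: walk n8→n3→n2 to n0
  n0: DF=∅
  n1: DF={n4}
  n2: DF={n7,n9}
  n3: DF={n3,n7,n9}
  n4: DF={n7}
  n5: DF={n8}
  n6: DF={n3,n7}
  n7: DF={n9}
  n8: DF={n9}
  n9: DF=∅

φ for i: defs {n0,n6,n9}
  DF⁺ = {n3,n7,n9}

Answer: ["n3", "n7", "n9"]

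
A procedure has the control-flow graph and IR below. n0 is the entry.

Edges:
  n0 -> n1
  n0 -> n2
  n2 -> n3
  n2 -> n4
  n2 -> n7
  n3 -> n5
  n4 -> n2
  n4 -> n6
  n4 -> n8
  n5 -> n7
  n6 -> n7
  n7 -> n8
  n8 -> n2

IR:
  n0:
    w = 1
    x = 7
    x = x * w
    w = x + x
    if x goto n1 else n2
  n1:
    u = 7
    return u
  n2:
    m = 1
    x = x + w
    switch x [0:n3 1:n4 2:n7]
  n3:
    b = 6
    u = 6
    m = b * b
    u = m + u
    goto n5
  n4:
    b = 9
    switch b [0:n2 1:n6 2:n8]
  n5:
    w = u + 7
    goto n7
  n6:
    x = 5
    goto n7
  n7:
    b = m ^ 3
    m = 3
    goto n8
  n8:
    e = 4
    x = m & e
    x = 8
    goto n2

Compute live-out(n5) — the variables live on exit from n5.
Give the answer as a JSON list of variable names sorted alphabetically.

Answer: ["m", "w"]

Derivation:
def/use:
  n0: {w,x} / ∅
  n1: {u} / ∅
  n2: {m,x} / {w,x}
  n3: {b,m,u} / ∅
  n4: {b} / ∅
  n5: {w} / {u}
  n6: {x} / ∅
  n7: {b,m} / {m}
  n8: {e,x} / {m}

Live sets:
  n0: in=∅ out={w,x}
  n1: in=∅ out=∅
  n2: in={w,x} out={m,w,x}
  n3: in=∅ out={m,u}
  n4: in={m,w,x} out={m,w,x}
  n5: in={m,u} out={m,w}
  n6: in={m,w} out={m,w}
  n7: in={m,w} out={m,w}
  n8: in={m,w} out={w,x}

live-out(n5) = ["m", "w"]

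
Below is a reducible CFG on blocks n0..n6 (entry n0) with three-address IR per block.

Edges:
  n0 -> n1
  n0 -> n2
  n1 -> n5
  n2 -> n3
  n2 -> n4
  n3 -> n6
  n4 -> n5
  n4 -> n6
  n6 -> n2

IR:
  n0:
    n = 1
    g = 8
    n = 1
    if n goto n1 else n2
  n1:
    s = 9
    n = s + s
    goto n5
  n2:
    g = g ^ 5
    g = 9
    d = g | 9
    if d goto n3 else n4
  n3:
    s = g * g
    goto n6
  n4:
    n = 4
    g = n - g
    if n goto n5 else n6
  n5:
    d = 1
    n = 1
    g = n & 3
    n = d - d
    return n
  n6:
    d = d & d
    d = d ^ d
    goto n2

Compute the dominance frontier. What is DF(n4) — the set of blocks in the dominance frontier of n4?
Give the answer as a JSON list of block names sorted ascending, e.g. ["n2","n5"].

Answer: ["n5", "n6"]

Derivation:
idom tree: n1←n0 n2←n0 n3←n2 n4←n2 n5←n0 n6←n2
Dom∩ at merges:
  n2: preds {n0,n6}: {n0} ∩ {n0,n2,n6} = {n0}; idom=n0
  n5: preds {n1,n4}: {n0,n1} ∩ {n0,n2,n4} = {n0}; idom=n0
  n6: preds {n3,n4}: {n0,n2,n3} ∩ {n0,n2,n4} = {n0,n2}; idom=n2

DF derivation:
  n2←n0: walk · to n0
  n2←n6: walk n6→n2 to n0
  n5←n1: walk n1 to n0
  n5←n4: walk n4→n2 to n0
  n6←n3: walk n3 to n2
  n6←n4: walk n4 to n2
  n0 → ∅
  n1 → {n5}
  n2 → {n2,n5}
  n3 → {n6}
  n4 → {n5,n6}
  n5 → ∅
  n6 → {n2}

DF(n4) = ["n5", "n6"]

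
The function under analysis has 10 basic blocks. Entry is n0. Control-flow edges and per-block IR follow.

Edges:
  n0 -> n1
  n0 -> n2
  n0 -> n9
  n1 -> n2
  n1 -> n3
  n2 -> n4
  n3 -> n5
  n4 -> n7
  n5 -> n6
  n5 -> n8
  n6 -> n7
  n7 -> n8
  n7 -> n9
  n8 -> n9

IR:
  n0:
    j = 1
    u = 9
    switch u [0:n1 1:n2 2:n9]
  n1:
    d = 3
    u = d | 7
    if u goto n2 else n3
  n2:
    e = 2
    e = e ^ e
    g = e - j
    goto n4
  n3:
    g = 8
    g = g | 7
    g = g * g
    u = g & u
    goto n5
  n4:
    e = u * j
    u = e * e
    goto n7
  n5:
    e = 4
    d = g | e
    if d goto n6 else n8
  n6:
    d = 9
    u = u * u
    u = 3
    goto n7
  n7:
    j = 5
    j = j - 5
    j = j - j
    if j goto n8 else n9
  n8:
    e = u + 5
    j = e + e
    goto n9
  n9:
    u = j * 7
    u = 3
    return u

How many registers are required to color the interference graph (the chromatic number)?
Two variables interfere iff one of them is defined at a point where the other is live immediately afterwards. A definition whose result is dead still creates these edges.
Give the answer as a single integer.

Answer: 4

Working:
Per-block:
  n0: def={j,u} ue=∅
  n1: def={d,u} ue=∅
  n2: def={e,g} ue={j}
  n3: def={g,u} ue={u}
  n4: def={e,u} ue={j,u}
  n5: def={d,e} ue={g}
  n6: def={d,u} ue={u}
  n7: def={j} ue=∅
  n8: def={e,j} ue={u}
  n9: def={u} ue={j}

Live sets:
  n0 li=∅ lo={j,u}
  n1 li={j} lo={j,u}
  n2 li={j,u} lo={j,u}
  n3 li={u} lo={g,u}
  n4 li={j,u} lo={u}
  n5 li={g,u} lo={u}
  n6 li={u} lo={u}
  n7 li={u} lo={j,u}
  n8 li={u} lo={j}
  n9 li={j} lo=∅

Interference:
  d — {j,u}
  e — {g,j,u}
  g — {e,j,u}
  j — {d,e,g,u}
  u — {d,e,g,j}

Chromatic number:
  lower bound: {e,g,j,u} mutually conflict ⇒ χ ≥ 4
  assign d→c2 e→c2 g→c3 j→c0 u→c1 — no edge inside a register ⇒ χ ≤ 4
  χ = 4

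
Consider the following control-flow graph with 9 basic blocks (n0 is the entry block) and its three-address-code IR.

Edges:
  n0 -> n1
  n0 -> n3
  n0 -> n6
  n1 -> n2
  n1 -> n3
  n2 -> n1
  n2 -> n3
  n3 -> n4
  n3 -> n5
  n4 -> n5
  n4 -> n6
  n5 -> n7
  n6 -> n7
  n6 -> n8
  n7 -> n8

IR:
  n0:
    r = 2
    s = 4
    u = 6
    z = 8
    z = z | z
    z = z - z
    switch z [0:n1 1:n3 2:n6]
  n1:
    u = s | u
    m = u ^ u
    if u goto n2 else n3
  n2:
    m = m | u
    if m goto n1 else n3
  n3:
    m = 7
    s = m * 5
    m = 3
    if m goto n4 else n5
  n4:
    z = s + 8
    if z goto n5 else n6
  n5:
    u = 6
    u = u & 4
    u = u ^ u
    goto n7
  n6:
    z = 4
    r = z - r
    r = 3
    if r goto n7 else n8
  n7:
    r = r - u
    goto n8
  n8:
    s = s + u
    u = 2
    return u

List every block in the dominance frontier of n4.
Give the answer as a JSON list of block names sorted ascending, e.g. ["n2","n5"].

idom tree: n1←n0 n2←n1 n3←n0 n4←n3 n5←n3 n6←n0 n7←n0 n8←n0
Dom∩ at merges:
  n1: preds {n0,n2}: {n0} ∩ {n0,n1,n2} = {n0}; idom=n0
  n3: preds {n0,n1,n2}: {n0} ∩ {n0,n1} ∩ {n0,n1,n2} = {n0}; idom=n0
  n5: preds {n3,n4}: {n0,n3} ∩ {n0,n3,n4} = {n0,n3}; idom=n3
  n6: preds {n0,n4}: {n0} ∩ {n0,n3,n4} = {n0}; idom=n0
  n7: preds {n5,n6}: {n0,n3,n5} ∩ {n0,n6} = {n0}; idom=n0
  n8: preds {n6,n7}: {n0,n6} ∩ {n0,n7} = {n0}; idom=n0

DF walk-up:
  n1←n0: walk · to n0
  n1←n2: walk n2→n1 to n0
  n3←n0: walk · to n0
  n3←n1: walk n1 to n0
  n3←n2: walk n2→n1 to n0
  n5←n3: walk · to n3
  n5←n4: walk n4 to n3
  n6←n0: walk · to n0
  n6←n4: walk n4→n3 to n0
  n7←n5: walk n5→n3 to n0
  n7←n6: walk n6 to n0
  n8←n6: walk n6 to n0
  n8←n7: walk n7 to n0
  n0 → ∅
  n1 → {n1,n3}
  n2 → {n1,n3}
  n3 → {n6,n7}
  n4 → {n5,n6}
  n5 → {n7}
  n6 → {n7,n8}
  n7 → {n8}
  n8 → ∅

DF(n4) = ["n5", "n6"]

Answer: ["n5", "n6"]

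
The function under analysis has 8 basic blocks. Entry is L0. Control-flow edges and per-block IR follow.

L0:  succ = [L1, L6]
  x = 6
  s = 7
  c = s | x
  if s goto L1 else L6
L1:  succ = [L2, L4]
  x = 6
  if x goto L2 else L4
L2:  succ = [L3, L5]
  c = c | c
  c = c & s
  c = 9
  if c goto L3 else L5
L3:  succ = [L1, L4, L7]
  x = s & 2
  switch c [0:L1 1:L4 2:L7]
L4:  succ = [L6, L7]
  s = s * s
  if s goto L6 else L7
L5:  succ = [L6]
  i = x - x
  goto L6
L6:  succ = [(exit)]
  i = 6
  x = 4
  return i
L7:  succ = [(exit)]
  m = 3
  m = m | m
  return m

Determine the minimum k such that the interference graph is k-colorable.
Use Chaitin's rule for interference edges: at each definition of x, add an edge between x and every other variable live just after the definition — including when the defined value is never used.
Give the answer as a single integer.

Per-block:
  L0: def={c,s,x} ue=∅
  L1: def={x} ue=∅
  L2: def={c} ue={c,s}
  L3: def={x} ue={c,s}
  L4: def={s} ue={s}
  L5: def={i} ue={x}
  L6: def={i,x} ue=∅
  L7: def={m} ue=∅

Liveness:
  L0 li=∅ lo={c,s}
  L1 li={c,s} lo={c,s,x}
  L2 li={c,s,x} lo={c,s,x}
  L3 li={c,s} lo={c,s}
  L4 li={s} lo=∅
  L5 li={x} lo=∅
  L6 li=∅ lo=∅
  L7 li=∅ lo=∅

Interference:
  c — {s,x}
  i — {x}
  m — ∅
  s — {c,x}
  x — {c,i,s}

Chromatic number:
  {c,s,x} pairwise interfere (3-clique) ⇒ χ ≥ 3
  assign c→r1 i→r1 m→r0 s→r2 x→r0 — no edge inside a register ⇒ χ ≤ 3
  χ = 3

Answer: 3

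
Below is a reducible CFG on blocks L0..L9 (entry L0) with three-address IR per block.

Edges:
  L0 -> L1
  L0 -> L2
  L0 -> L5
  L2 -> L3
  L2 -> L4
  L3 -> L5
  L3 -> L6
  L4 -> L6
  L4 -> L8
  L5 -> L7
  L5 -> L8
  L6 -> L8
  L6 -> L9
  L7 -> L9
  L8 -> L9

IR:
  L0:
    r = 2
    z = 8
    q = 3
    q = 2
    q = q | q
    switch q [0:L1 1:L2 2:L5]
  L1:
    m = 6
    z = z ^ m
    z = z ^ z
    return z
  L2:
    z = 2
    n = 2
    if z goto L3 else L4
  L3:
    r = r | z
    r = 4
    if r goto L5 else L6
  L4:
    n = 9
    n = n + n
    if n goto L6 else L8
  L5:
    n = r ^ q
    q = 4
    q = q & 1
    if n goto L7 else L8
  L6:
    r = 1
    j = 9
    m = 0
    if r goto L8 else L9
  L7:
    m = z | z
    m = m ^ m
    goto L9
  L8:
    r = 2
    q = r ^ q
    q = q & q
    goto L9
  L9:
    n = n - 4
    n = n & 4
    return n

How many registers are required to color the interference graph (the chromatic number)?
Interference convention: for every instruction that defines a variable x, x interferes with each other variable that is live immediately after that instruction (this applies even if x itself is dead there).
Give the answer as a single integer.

Answer: 5

Working:
Per-block:
  L0: {q,r,z} / ∅
  L1: {m,z} / {z}
  L2: {n,z} / ∅
  L3: {r} / {r,z}
  L4: {n} / ∅
  L5: {n,q} / {q,r}
  L6: {j,m,r} / ∅
  L7: {m} / {z}
  L8: {q,r} / {q}
  L9: {n} / {n}

Live sets:
  live L0: ∅→{q,r,z}
  live L1: {z}→∅
  live L2: {q,r}→{n,q,r,z}
  live L3: {n,q,r,z}→{n,q,r,z}
  live L4: {q}→{n,q}
  live L5: {q,r,z}→{n,q,z}
  live L6: {n,q}→{n,q}
  live L7: {n,z}→{n}
  live L8: {n,q}→{n}
  live L9: {n}→∅

Interference:
  j↔{n,q,r}
  m↔{n,q,r,z}
  n↔{j,m,q,r,z}
  q↔{j,m,n,r,z}
  r↔{j,m,n,q,z}
  z↔{m,n,q,r}

Chromatic number:
  lower bound: {m,n,q,r,z} mutually conflict ⇒ χ ≥ 5
  5-colouring: r0={n}  r1={q}  r2={r}  r3={j,m}  r4={z}
  χ = 5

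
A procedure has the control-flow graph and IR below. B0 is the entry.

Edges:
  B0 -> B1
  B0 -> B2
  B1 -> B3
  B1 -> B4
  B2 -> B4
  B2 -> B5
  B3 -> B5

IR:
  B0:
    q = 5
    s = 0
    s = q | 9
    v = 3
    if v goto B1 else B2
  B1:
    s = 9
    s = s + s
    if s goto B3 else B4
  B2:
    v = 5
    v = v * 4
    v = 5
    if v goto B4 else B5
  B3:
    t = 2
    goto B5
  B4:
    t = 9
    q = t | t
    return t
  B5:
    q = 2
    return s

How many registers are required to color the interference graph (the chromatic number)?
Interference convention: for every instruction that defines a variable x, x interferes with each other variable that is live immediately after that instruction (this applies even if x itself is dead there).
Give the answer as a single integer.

def/use:
  B0: def={q,s,v} ue=∅
  B1: def={s} ue=∅
  B2: def={v} ue=∅
  B3: def={t} ue=∅
  B4: def={q,t} ue=∅
  B5: def={q} ue={s}

Liveness:
  B0 li=∅ lo={s}
  B1 li=∅ lo={s}
  B2 li={s} lo={s}
  B3 li={s} lo={s}
  B4 li=∅ lo=∅
  B5 li={s} lo=∅

Interference:
  q↔{s,t}
  s↔{q,t,v}
  t↔{q,s}
  v↔{s}

Registers:
  lower bound: {q,s,t} mutually conflict ⇒ χ ≥ 3
  3-colouring: R0={s}  R1={q,v}  R2={t}
  χ = 3

Answer: 3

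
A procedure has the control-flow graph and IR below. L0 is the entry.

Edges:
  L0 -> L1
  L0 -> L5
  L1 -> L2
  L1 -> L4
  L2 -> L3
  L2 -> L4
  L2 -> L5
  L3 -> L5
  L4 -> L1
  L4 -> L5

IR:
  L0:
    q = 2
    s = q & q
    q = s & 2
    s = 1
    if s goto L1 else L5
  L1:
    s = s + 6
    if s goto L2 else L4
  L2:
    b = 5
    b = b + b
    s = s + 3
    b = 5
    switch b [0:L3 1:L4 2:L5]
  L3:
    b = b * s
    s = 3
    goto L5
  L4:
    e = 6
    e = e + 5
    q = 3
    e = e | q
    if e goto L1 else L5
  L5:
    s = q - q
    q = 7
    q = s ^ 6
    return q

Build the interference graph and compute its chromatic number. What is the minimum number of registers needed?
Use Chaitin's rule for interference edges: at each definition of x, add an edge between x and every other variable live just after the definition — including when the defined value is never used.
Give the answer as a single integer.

Per-block:
  L0 def {q,s} use ∅
  L1 def {s} use {s}
  L2 def {b,s} use {s}
  L3 def {b,s} use {b,s}
  L4 def {e,q} use ∅
  L5 def {q,s} use {q}

Backward fixpoint:
  L0 li=∅ lo={q,s}
  L1 li={q,s} lo={q,s}
  L2 li={q,s} lo={b,q,s}
  L3 li={b,q,s} lo={q}
  L4 li={s} lo={q,s}
  L5 li={q} lo=∅

Conflict graph:
  b: {q,s}
  e: {q,s}
  q: {b,e,s}
  s: {b,e,q}

Registers:
  lower bound: {b,q,s} mutually conflict ⇒ χ ≥ 3
  assign b→R2 e→R2 q→R0 s→R1 — no edge inside a register ⇒ χ ≤ 3
  χ = 3

Answer: 3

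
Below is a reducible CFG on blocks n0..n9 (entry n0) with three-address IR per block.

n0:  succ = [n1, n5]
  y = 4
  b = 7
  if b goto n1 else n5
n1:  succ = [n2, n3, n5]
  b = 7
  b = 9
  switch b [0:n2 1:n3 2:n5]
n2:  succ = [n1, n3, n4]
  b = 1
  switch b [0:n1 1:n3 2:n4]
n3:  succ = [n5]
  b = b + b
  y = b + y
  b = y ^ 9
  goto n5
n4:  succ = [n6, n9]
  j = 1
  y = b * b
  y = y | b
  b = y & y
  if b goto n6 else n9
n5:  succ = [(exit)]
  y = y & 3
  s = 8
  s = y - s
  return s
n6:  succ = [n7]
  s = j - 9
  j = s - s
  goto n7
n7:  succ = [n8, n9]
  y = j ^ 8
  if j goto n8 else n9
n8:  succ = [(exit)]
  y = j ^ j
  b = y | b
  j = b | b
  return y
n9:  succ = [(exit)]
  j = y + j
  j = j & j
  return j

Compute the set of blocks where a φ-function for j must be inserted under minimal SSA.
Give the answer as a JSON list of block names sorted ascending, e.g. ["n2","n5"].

Answer: ["n9"]

Analysis:
idom tree: n1←n0 n2←n1 n3←n1 n4←n2 n5←n0 n6←n4 n7←n6 n8←n7 n9←n4
Dom at joins:
  n1: preds {n0,n2}: {n0} ∩ {n0,n1,n2} = {n0}; idom=n0
  n3: preds {n1,n2}: {n0,n1} ∩ {n0,n1,n2} = {n0,n1}; idom=n1
  n5: preds {n0,n1,n3}: {n0} ∩ {n0,n1} ∩ {n0,n1,n3} = {n0}; idom=n0
  n9: preds {n4,n7}: {n0,n1,n2,n4} ∩ {n0,n1,n2,n4,n6,n7} = {n0,n1,n2,n4}; idom=n4

DF walk-up:
  n1←n0: walk · to n0
  n1←n2: walk n2→n1 to n0
  n3←n1: walk · to n1
  n3←n2: walk n2 to n1
  n5←n0: walk · to n0
  n5←n1: walk n1 to n0
  n5←n3: walk n3→n1 to n0
  n9←n4: walk · to n4
  n9←n7: walk n7→n6 to n4
  DF(n0)=∅
  DF(n1)={n1,n5}
  DF(n2)={n1,n3}
  DF(n3)={n5}
  DF(n4)=∅
  DF(n5)=∅
  DF(n6)={n9}
  DF(n7)={n9}
  DF(n8)=∅
  DF(n9)=∅

φ for j: defs {n4,n6,n8,n9}
  DF⁺ = {n9}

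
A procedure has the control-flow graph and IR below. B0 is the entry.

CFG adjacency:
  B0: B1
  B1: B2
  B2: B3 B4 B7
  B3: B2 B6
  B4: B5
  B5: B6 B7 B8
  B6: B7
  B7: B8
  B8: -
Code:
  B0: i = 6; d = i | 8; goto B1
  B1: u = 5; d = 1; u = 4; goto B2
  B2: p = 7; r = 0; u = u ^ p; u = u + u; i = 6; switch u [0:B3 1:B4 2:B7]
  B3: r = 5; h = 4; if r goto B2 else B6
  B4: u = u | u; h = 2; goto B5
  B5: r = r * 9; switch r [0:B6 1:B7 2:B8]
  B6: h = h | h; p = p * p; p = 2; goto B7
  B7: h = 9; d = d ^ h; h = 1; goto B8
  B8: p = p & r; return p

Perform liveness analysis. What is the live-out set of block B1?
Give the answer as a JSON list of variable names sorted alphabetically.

def/use:
  B0 def {d,i} use ∅
  B1 def {d,u} use ∅
  B2 def {i,p,r,u} use {u}
  B3 def {h,r} use ∅
  B4 def {h,u} use {u}
  B5 def {r} use {r}
  B6 def {h,p} use {h,p}
  B7 def {d,h} use {d}
  B8 def {p} use {p,r}

Backward fixpoint:
  B0: in=∅ out=∅
  B1: in=∅ out={d,u}
  B2: in={d,u} out={d,p,r,u}
  B3: in={d,p,u} out={d,h,p,r,u}
  B4: in={d,p,r,u} out={d,h,p,r}
  B5: in={d,h,p,r} out={d,h,p,r}
  B6: in={d,h,p,r} out={d,p,r}
  B7: in={d,p,r} out={p,r}
  B8: in={p,r} out=∅

live-out(B1) = ["d", "u"]

Answer: ["d", "u"]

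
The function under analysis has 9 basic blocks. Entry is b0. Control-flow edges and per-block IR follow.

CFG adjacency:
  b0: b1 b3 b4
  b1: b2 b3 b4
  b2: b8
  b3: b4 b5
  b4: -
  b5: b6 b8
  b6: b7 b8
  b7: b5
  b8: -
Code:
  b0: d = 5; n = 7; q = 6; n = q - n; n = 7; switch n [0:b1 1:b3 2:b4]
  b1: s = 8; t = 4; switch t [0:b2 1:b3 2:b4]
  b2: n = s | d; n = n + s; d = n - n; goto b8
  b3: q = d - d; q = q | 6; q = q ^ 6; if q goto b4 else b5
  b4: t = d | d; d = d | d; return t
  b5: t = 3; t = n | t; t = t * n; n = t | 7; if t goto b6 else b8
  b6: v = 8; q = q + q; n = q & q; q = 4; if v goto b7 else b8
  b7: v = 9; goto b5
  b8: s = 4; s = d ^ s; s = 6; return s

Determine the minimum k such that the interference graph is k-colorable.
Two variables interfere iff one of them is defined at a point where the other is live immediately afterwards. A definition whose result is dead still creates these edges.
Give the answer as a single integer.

Answer: 4

Analysis:
Per-block:
  b0: {d,n,q} / ∅
  b1: {s,t} / ∅
  b2: {d,n} / {d,s}
  b3: {q} / {d}
  b4: {d,t} / {d}
  b5: {n,t} / {n}
  b6: {n,q,v} / {q}
  b7: {v} / ∅
  b8: {s} / {d}

Backward fixpoint:
  live b0: ∅→{d,n}
  live b1: {d,n}→{d,n,s}
  live b2: {d,s}→{d}
  live b3: {d,n}→{d,n,q}
  live b4: {d}→∅
  live b5: {d,n,q}→{d,q}
  live b6: {d,q}→{d,n,q}
  live b7: {d,n,q}→{d,n,q}
  live b8: {d}→∅

Interference:
  d↔{n,q,s,t,v}
  n↔{d,q,s,t,v}
  q↔{d,n,t,v}
  s↔{d,n,t}
  t↔{d,n,q,s}
  v↔{d,n,q}

Colouring:
  {d,n,q,t} pairwise interfere (4-clique) ⇒ χ ≥ 4
  assign d→c0 n→c1 q→c2 s→c2 t→c3 v→c3 — no edge inside a register ⇒ χ ≤ 4
  χ = 4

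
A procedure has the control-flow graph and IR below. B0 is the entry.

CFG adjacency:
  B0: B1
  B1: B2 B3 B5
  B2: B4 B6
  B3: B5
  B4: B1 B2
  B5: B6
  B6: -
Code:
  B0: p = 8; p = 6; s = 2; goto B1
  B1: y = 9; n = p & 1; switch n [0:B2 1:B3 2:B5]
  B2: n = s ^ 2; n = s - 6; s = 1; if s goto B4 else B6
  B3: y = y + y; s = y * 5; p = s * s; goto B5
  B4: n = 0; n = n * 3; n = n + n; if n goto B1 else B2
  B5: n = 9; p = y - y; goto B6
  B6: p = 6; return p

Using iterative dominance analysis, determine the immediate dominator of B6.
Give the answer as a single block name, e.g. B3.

idom tree: B1←B0 B2←B1 B3←B1 B4←B2 B5←B1 B6←B1
Dom∩ at merges:
  B1: preds {B0,B4}: {B0} ∩ {B0,B1,B2,B4} = {B0}; idom=B0
  B2: preds {B1,B4}: {B0,B1} ∩ {B0,B1,B2,B4} = {B0,B1}; idom=B1
  B5: preds {B1,B3}: {B0,B1} ∩ {B0,B1,B3} = {B0,B1}; idom=B1
  B6: preds {B2,B5}: {B0,B1,B2} ∩ {B0,B1,B5} = {B0,B1}; idom=B1

idom(B6) = B1

Answer: B1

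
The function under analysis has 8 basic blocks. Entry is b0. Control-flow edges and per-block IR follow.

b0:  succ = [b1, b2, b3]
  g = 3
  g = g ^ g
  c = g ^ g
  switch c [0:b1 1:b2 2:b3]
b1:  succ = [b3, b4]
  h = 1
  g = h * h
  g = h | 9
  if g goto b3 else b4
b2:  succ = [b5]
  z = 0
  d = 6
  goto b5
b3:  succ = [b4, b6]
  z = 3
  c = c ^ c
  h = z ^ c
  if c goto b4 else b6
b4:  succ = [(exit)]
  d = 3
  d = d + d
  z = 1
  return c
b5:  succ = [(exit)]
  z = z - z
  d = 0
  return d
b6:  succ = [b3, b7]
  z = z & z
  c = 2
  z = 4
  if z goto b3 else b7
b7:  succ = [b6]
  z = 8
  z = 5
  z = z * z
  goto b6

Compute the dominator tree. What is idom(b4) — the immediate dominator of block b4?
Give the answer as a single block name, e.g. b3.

Answer: b0

Working:
idom tree: b1←b0 b2←b0 b3←b0 b4←b0 b5←b2 b6←b3 b7←b6
Join-block Dom:
  b3: preds {b0,b1,b6}: {b0} ∩ {b0,b1} ∩ {b0,b3,b6} = {b0}; idom=b0
  b4: preds {b1,b3}: {b0,b1} ∩ {b0,b3} = {b0}; idom=b0
  b6: preds {b3,b7}: {b0,b3} ∩ {b0,b3,b6,b7} = {b0,b3}; idom=b3

idom(b4) = b0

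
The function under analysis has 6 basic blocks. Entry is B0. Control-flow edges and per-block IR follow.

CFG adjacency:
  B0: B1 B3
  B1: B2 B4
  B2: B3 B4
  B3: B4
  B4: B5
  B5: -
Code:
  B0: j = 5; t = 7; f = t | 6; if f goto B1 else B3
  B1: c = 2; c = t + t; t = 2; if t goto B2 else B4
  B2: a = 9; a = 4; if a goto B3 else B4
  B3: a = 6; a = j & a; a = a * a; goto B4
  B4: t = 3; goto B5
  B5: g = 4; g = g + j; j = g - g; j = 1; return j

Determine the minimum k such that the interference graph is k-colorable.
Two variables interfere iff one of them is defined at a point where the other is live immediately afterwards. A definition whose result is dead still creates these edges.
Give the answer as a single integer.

Per-block:
  B0 def {f,j,t} use ∅
  B1 def {c,t} use {t}
  B2 def {a} use ∅
  B3 def {a} use {j}
  B4 def {t} use ∅
  B5 def {g,j} use {j}

Backward fixpoint:
  B0: in=∅ out={j,t}
  B1: in={j,t} out={j}
  B2: in={j} out={j}
  B3: in={j} out={j}
  B4: in={j} out={j}
  B5: in={j} out=∅

Interfere edges:
  a↔{j}
  c↔{j,t}
  f↔{j,t}
  g↔{j}
  j↔{a,c,f,g,t}
  t↔{c,f,j}

Colouring:
  {c,j,t} pairwise interfere (3-clique) ⇒ χ ≥ 3
  assign a→r1 c→r2 f→r2 g→r1 j→r0 t→r1 — no edge inside a register ⇒ χ ≤ 3
  χ = 3

Answer: 3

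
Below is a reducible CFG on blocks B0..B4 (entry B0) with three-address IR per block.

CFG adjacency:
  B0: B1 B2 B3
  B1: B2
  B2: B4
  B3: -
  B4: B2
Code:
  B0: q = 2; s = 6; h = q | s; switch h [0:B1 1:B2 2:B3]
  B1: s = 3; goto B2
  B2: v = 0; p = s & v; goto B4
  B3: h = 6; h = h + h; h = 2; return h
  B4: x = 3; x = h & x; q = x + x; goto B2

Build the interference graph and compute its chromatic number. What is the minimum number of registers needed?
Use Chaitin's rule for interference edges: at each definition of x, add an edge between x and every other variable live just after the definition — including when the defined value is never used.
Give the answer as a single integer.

Per-block:
  B0 def {h,q,s} use ∅
  B1 def {s} use ∅
  B2 def {p,v} use {s}
  B3 def {h} use ∅
  B4 def {q,x} use {h}

Backward fixpoint:
  live B0: ∅→{h,s}
  live B1: {h}→{h,s}
  live B2: {h,s}→{h,s}
  live B3: ∅→∅
  live B4: {h,s}→{h,s}

Interference:
  h: {p,q,s,v,x}
  p: {h,s}
  q: {h,s}
  s: {h,p,q,v,x}
  v: {h,s}
  x: {h,s}

Colouring:
  {h,p,s} pairwise interfere (3-clique) ⇒ χ ≥ 3
  3-colouring: R0={h}  R1={s}  R2={p,q,v,x}
  χ = 3

Answer: 3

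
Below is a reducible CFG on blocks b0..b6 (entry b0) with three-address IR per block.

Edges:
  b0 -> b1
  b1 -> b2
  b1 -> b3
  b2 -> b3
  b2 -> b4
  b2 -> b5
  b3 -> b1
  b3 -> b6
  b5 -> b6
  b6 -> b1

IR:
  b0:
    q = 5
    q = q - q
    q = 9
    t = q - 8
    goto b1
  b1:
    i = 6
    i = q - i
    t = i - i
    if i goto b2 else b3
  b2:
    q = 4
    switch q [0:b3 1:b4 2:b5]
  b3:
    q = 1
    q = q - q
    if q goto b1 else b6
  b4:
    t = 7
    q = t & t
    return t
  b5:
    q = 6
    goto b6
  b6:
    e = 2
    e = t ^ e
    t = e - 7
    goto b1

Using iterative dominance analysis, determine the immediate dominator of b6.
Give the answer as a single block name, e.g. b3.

Answer: b1

Derivation:
idom tree: b1←b0 b2←b1 b3←b1 b4←b2 b5←b2 b6←b1
Join-block Dom:
  b1: preds {b0,b3,b6}: {b0} ∩ {b0,b1,b3} ∩ {b0,b1,b6} = {b0}; idom=b0
  b3: preds {b1,b2}: {b0,b1} ∩ {b0,b1,b2} = {b0,b1}; idom=b1
  b6: preds {b3,b5}: {b0,b1,b3} ∩ {b0,b1,b2,b5} = {b0,b1}; idom=b1

idom(b6) = b1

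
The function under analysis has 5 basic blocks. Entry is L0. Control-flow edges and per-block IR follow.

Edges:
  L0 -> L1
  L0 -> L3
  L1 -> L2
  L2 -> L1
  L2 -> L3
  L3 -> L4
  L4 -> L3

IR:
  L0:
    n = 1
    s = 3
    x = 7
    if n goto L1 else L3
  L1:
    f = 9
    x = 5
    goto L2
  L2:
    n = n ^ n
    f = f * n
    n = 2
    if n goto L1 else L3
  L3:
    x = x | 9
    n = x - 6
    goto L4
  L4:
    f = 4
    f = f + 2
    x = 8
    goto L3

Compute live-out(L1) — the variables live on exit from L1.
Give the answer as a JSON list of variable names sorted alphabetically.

Answer: ["f", "n", "x"]

Derivation:
Block summaries:
  L0: {n,s,x} / ∅
  L1: {f,x} / ∅
  L2: {f,n} / {f,n}
  L3: {n,x} / {x}
  L4: {f,x} / ∅

Liveness:
  L0 li=∅ lo={n,x}
  L1 li={n} lo={f,n,x}
  L2 li={f,n,x} lo={n,x}
  L3 li={x} lo=∅
  L4 li=∅ lo={x}

live-out(L1) = ["f", "n", "x"]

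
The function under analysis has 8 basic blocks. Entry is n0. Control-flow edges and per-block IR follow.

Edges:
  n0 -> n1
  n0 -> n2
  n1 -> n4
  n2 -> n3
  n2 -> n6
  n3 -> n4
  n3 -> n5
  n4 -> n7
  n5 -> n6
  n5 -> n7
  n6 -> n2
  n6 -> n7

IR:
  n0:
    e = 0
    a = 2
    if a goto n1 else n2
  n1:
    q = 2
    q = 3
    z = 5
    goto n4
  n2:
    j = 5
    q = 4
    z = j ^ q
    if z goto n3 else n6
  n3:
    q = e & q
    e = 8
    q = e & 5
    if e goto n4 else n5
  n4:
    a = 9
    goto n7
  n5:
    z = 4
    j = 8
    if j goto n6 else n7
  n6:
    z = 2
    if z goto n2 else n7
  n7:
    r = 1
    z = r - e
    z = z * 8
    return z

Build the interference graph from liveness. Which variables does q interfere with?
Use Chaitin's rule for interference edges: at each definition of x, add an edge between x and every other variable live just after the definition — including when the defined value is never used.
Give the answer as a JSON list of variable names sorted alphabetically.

Per-block:
  n0: {a,e} / ∅
  n1: {q,z} / ∅
  n2: {j,q,z} / ∅
  n3: {e,q} / {e,q}
  n4: {a} / ∅
  n5: {j,z} / ∅
  n6: {z} / ∅
  n7: {r,z} / {e}

Liveness:
  n0 li=∅ lo={e}
  n1 li={e} lo={e}
  n2 li={e} lo={e,q}
  n3 li={e,q} lo={e}
  n4 li={e} lo={e}
  n5 li={e} lo={e}
  n6 li={e} lo={e}
  n7 li={e} lo=∅

Interference:
  a↔{e}
  e↔{a,j,q,r,z}
  j↔{e,q}
  q↔{e,j,z}
  r↔{e}
  z↔{e,q}

N(q) = ["e", "j", "z"]

Answer: ["e", "j", "z"]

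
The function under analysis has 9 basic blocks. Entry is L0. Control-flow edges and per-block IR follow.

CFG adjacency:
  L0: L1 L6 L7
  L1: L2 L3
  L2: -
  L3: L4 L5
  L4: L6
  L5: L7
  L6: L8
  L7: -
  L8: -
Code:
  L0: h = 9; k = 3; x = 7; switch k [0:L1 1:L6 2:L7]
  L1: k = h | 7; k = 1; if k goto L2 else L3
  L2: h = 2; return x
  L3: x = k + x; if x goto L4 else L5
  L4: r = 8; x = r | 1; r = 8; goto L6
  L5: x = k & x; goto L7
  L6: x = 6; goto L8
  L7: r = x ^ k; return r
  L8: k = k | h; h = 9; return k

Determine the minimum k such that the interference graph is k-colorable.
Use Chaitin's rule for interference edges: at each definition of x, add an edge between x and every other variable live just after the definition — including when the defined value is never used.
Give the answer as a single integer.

Per-block:
  L0: {h,k,x} / ∅
  L1: {k} / {h}
  L2: {h} / {x}
  L3: {x} / {k,x}
  L4: {r,x} / ∅
  L5: {x} / {k,x}
  L6: {x} / ∅
  L7: {r} / {k,x}
  L8: {h,k} / {h,k}

Liveness:
  live L0: ∅→{h,k,x}
  live L1: {h,x}→{h,k,x}
  live L2: {x}→∅
  live L3: {h,k,x}→{h,k,x}
  live L4: {h,k}→{h,k}
  live L5: {k,x}→{k,x}
  live L6: {h,k}→{h,k}
  live L7: {k,x}→∅
  live L8: {h,k}→∅

Interference:
  h — {k,r,x}
  k — {h,r,x}
  r — {h,k}
  x — {h,k}

Chromatic number:
  lower bound: {h,k,r} mutually conflict ⇒ χ ≥ 3
  3-colouring: c0={h}  c1={k}  c2={r,x}
  χ = 3

Answer: 3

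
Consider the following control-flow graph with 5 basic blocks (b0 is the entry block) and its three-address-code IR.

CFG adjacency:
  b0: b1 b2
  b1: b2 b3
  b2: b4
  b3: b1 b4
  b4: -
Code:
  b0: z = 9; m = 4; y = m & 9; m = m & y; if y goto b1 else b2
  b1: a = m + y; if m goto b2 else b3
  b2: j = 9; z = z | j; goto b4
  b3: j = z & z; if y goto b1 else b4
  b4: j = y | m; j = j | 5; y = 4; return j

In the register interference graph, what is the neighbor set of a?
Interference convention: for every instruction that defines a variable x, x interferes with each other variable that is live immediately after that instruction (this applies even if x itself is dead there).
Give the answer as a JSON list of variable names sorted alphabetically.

Per-block:
  b0: {m,y,z} / ∅
  b1: {a} / {m,y}
  b2: {j,z} / {z}
  b3: {j} / {y,z}
  b4: {j,y} / {m,y}

Live sets:
  b0 li=∅ lo={m,y,z}
  b1 li={m,y,z} lo={m,y,z}
  b2 li={m,y,z} lo={m,y}
  b3 li={m,y,z} lo={m,y,z}
  b4 li={m,y} lo=∅

Conflict graph:
  a — {m,y,z}
  j — {m,y,z}
  m — {a,j,y,z}
  y — {a,j,m,z}
  z — {a,j,m,y}

N(a) = ["m", "y", "z"]

Answer: ["m", "y", "z"]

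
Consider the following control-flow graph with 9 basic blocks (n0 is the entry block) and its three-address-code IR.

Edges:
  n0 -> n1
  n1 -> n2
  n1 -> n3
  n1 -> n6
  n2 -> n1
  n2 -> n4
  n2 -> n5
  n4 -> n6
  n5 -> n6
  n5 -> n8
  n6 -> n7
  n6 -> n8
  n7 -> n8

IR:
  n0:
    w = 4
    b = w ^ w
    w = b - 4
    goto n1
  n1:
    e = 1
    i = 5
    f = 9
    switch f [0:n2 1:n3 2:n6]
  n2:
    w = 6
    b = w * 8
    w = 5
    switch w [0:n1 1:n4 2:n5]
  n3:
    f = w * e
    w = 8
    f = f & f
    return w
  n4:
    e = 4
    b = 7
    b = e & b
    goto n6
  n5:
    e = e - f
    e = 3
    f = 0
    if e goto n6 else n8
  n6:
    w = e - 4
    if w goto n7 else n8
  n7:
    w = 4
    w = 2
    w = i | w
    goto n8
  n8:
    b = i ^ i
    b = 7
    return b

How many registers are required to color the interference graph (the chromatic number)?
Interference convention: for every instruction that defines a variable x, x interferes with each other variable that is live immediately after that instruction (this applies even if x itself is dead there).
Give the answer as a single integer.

def/use:
  n0: def={b,w} ue=∅
  n1: def={e,f,i} ue=∅
  n2: def={b,w} ue=∅
  n3: def={f,w} ue={e,w}
  n4: def={b,e} ue=∅
  n5: def={e,f} ue={e,f}
  n6: def={w} ue={e}
  n7: def={w} ue={i}
  n8: def={b} ue={i}

Live sets:
  n0: in=∅ out={w}
  n1: in={w} out={e,f,i,w}
  n2: in={e,f,i} out={e,f,i,w}
  n3: in={e,w} out=∅
  n4: in={i} out={e,i}
  n5: in={e,f,i} out={e,i}
  n6: in={e,i} out={i}
  n7: in={i} out={i}
  n8: in={i} out=∅

Conflict graph:
  b — {e,f,i}
  e — {b,f,i,w}
  f — {b,e,i,w}
  i — {b,e,f,w}
  w — {e,f,i}

Colouring:
  clique {b,e,f,i} ⇒ need ≥ 4
  4-colouring: c0={e}  c1={f}  c2={i}  c3={b,w}
  χ = 4

Answer: 4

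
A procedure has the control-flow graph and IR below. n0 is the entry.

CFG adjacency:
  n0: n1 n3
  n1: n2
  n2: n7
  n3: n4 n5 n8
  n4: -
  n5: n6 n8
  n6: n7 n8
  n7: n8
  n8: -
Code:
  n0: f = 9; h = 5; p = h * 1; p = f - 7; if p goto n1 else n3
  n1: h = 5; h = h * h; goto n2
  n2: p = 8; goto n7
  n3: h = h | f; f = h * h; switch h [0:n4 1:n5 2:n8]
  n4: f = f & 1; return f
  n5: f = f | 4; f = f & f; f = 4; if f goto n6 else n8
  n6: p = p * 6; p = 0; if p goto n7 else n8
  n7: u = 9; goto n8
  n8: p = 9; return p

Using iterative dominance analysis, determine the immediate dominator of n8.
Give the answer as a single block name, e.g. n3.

idom tree: n1←n0 n2←n1 n3←n0 n4←n3 n5←n3 n6←n5 n7←n0 n8←n0
Dom at joins:
  n7: preds {n2,n6}: {n0,n1,n2} ∩ {n0,n3,n5,n6} = {n0}; idom=n0
  n8: preds {n3,n5,n6,n7}: {n0,n3} ∩ {n0,n3,n5} ∩ {n0,n3,n5,n6} ∩ {n0,n7} = {n0}; idom=n0

idom(n8) = n0

Answer: n0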